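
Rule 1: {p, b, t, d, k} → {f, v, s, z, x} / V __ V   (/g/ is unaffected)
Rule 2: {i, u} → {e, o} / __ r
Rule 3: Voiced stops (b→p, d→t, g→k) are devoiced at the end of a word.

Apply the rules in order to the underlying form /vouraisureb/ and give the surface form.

vooraisorep

Rule 1 (intervocalic spirantization): no segment meets the environment; /vouraisureb/ is unchanged.
Rule 2 (pre-rhotic lowering): /u/ is a high vowel immediately before /r/, so it lowers to [o]. /u/ is a high vowel immediately before /r/, so it lowers to [o]. /vouraisureb/ → vooraisoreb.
Rule 3 (final devoicing): /b/ is a voiced stop in word-final position, so it devoices to [p]. /vooraisoreb/ → vooraisorep.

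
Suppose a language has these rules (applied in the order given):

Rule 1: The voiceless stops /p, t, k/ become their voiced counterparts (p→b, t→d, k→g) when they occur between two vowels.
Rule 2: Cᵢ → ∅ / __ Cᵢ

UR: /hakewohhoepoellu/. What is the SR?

Rule 1 (intervocalic voicing): /k/ is a voiceless stop between vowels /a/ and /e/, so it voices to [g]. /p/ is a voiceless stop between vowels /e/ and /o/, so it voices to [b]. /hakewohhoepoellu/ → hagewohhoeboellu.
Rule 2 (degemination): /hh/ is a geminate; the first /h/ deletes. /ll/ is a geminate; the first /l/ deletes. /hagewohhoeboellu/ → hagewohoeboelu.

hagewohoeboelu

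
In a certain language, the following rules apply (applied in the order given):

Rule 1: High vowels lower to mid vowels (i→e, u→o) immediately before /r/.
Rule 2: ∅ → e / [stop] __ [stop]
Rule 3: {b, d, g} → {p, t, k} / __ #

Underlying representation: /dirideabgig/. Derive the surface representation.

derideabegik

Rule 1 (pre-rhotic lowering): /i/ is a high vowel immediately before /r/, so it lowers to [e]. /dirideabgig/ → derideabgig.
Rule 2 (stop-cluster e-epenthesis): /b/ and /g/ form a stop–stop cluster, so [e] is inserted between them. /derideabgig/ → derideabegig.
Rule 3 (final devoicing): /g/ is a voiced stop in word-final position, so it devoices to [k]. /derideabegig/ → derideabegik.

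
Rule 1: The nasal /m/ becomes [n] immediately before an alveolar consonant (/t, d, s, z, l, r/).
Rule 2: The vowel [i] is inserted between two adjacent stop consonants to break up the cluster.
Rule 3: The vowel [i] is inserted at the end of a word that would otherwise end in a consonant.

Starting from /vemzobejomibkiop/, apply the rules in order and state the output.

Rule 1 (nasal place assimilation): /m/ precedes the alveolar consonant /z/, so it assimilates in place to [n]. /vemzobejomibkiop/ → venzobejomibkiop.
Rule 2 (stop-cluster i-epenthesis): /b/ and /k/ form a stop–stop cluster, so [i] is inserted between them. /venzobejomibkiop/ → venzobejomibikiop.
Rule 3 (final i-epenthesis): the form ends in the consonant /p/, so [i] is inserted word-finally. /venzobejomibikiop/ → venzobejomibikiopi.

venzobejomibikiopi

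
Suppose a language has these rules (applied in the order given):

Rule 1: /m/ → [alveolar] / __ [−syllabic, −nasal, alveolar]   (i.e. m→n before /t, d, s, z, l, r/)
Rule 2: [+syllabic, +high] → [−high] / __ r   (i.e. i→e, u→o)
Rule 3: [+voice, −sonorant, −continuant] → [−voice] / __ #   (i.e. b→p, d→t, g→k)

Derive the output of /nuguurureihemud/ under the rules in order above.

Rule 1 (nasal place assimilation): no segment meets the environment; /nuguurureihemud/ is unchanged.
Rule 2 (pre-rhotic lowering): /u/ is a high vowel immediately before /r/, so it lowers to [o]. /u/ is a high vowel immediately before /r/, so it lowers to [o]. /nuguurureihemud/ → nuguororeihemud.
Rule 3 (final devoicing): /d/ is a voiced stop in word-final position, so it devoices to [t]. /nuguororeihemud/ → nuguororeihemut.

nuguororeihemut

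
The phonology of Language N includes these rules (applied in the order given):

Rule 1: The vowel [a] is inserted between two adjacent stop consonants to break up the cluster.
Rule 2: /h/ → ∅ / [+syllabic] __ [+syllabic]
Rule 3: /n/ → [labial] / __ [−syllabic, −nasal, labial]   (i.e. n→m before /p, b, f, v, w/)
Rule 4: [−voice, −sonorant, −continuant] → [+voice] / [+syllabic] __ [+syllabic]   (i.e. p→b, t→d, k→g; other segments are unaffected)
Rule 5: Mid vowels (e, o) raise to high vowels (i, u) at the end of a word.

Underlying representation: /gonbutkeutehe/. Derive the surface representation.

Rule 1 (stop-cluster a-epenthesis): /t/ and /k/ form a stop–stop cluster, so [a] is inserted between them. /gonbutkeutehe/ → gonbutakeutehe.
Rule 2 (intervocalic h-deletion): /h/ occurs between vowels /e/ and /e/, so it deletes. /gonbutakeutehe/ → gonbutakeutee.
Rule 3 (nasal place assimilation): /n/ precedes the labial consonant /b/, so it assimilates in place to [m]. /gonbutakeutee/ → gombutakeutee.
Rule 4 (intervocalic voicing): /t/ is a voiceless stop between vowels /u/ and /a/, so it voices to [d]. /k/ is a voiceless stop between vowels /a/ and /e/, so it voices to [g]. /t/ is a voiceless stop between vowels /u/ and /e/, so it voices to [d]. /gombutakeutee/ → gombudageudee.
Rule 5 (final vowel raising): /e/ is a mid vowel in word-final position, so it raises to [i]. /gombudageudee/ → gombudageudei.

gombudageudei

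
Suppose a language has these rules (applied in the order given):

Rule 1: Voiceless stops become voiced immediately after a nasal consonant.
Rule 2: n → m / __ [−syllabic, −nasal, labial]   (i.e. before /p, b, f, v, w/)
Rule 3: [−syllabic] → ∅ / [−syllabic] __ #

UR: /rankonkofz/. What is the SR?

rangongof

Rule 1 (post-nasal voicing): /k/ is a voiceless stop immediately after the nasal /n/, so it voices to [g]. /k/ is a voiceless stop immediately after the nasal /n/, so it voices to [g]. /rankonkofz/ → rangongofz.
Rule 2 (nasal place assimilation): no segment meets the environment; /rangongofz/ is unchanged.
Rule 3 (final cluster simplification): /z/ is the second consonant of a word-final cluster /fz/, so it deletes. /rangongofz/ → rangongof.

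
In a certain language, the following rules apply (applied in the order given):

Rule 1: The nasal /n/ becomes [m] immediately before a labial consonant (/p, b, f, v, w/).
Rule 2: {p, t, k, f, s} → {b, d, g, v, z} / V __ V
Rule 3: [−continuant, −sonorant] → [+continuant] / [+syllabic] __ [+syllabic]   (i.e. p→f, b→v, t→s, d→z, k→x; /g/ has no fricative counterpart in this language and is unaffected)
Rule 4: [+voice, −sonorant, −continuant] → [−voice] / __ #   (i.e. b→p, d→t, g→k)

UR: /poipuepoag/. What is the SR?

Rule 1 (nasal place assimilation): no segment meets the environment; /poipuepoag/ is unchanged.
Rule 2 (intervocalic voicing): /p/ is a voiceless obstruent between vowels /i/ and /u/, so it voices to [b]. /p/ is a voiceless obstruent between vowels /e/ and /o/, so it voices to [b]. /poipuepoag/ → poibueboag.
Rule 3 (intervocalic spirantization): /b/ is a stop between vowels /i/ and /u/, so it spirantizes to the fricative [v]. /b/ is a stop between vowels /e/ and /o/, so it spirantizes to the fricative [v]. /poibueboag/ → poivuevoag.
Rule 4 (final devoicing): /g/ is a voiced stop in word-final position, so it devoices to [k]. /poivuevoag/ → poivuevoak.

poivuevoak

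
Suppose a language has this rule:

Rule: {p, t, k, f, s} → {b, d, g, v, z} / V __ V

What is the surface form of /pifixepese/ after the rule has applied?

pivixebeze

/f/ is a voiceless obstruent between vowels /i/ and /i/, so it voices to [v].
/p/ is a voiceless obstruent between vowels /e/ and /e/, so it voices to [b].
/s/ is a voiceless obstruent between vowels /e/ and /e/, so it voices to [z].
The other instance of /p/ does not occur in the required environment and remains unchanged.
Surface form: [pivixebeze].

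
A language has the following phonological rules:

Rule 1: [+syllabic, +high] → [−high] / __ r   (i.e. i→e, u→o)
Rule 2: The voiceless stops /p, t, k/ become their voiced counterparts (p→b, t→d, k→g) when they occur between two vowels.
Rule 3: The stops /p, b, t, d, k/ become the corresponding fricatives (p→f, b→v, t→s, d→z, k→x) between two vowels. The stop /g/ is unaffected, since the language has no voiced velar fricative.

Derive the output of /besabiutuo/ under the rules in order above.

besaviuzuo

Rule 1 (pre-rhotic lowering): no segment meets the environment; /besabiutuo/ is unchanged.
Rule 2 (intervocalic voicing): /t/ is a voiceless stop between vowels /u/ and /u/, so it voices to [d]. /besabiutuo/ → besabiuduo.
Rule 3 (intervocalic spirantization): /b/ is a stop between vowels /a/ and /i/, so it spirantizes to the fricative [v]. /d/ is a stop between vowels /u/ and /u/, so it spirantizes to the fricative [z]. /besabiuduo/ → besaviuzuo.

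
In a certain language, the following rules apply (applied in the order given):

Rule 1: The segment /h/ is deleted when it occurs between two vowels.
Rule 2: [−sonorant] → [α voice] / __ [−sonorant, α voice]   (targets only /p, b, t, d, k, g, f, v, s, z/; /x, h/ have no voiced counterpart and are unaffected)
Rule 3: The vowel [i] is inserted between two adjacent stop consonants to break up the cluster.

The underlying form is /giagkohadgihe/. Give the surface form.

giakikoadigie

Rule 1 (intervocalic h-deletion): /h/ occurs between vowels /o/ and /a/, so it deletes. /h/ occurs between vowels /i/ and /e/, so it deletes. /giagkohadgihe/ → giagkoadgie.
Rule 2 (regressive voicing assimilation): /g/ precedes the voiceless obstruent /k/, so it devoices to [k] by assimilation. /giagkoadgie/ → giakkoadgie.
Rule 3 (stop-cluster i-epenthesis): /k/ and /k/ form a stop–stop cluster, so [i] is inserted between them. /d/ and /g/ form a stop–stop cluster, so [i] is inserted between them. /giakkoadgie/ → giakikoadigie.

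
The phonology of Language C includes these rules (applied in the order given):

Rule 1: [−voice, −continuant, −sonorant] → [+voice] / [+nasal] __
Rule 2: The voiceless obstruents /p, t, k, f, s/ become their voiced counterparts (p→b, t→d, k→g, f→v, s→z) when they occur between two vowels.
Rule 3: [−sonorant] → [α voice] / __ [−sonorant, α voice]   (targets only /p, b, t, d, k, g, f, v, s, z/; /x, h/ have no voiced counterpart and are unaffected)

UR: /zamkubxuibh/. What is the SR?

Rule 1 (post-nasal voicing): /k/ is a voiceless stop immediately after the nasal /m/, so it voices to [g]. /zamkubxuibh/ → zamgubxuibh.
Rule 2 (intervocalic voicing): no segment meets the environment; /zamgubxuibh/ is unchanged.
Rule 3 (regressive voicing assimilation): /b/ precedes the voiceless obstruent /x/, so it devoices to [p] by assimilation. /b/ precedes the voiceless obstruent /h/, so it devoices to [p] by assimilation. /zamgubxuibh/ → zamgupxuiph.

zamgupxuiph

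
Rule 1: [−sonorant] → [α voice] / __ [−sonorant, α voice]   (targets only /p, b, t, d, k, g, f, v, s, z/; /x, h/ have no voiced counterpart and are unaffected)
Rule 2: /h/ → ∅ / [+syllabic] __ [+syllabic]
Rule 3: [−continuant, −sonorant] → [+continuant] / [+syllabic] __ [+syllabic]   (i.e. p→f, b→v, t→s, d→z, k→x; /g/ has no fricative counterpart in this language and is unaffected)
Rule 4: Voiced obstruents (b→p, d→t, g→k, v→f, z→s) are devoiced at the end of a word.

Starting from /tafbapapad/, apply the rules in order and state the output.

tavbafafat

Rule 1 (regressive voicing assimilation): /f/ precedes the voiced obstruent /b/, so it voices to [v] by assimilation. /tafbapapad/ → tavbapapad.
Rule 2 (intervocalic h-deletion): no segment meets the environment; /tavbapapad/ is unchanged.
Rule 3 (intervocalic spirantization): /p/ is a stop between vowels /a/ and /a/, so it spirantizes to the fricative [f]. /p/ is a stop between vowels /a/ and /a/, so it spirantizes to the fricative [f]. /tavbapapad/ → tavbafafad.
Rule 4 (final devoicing): /d/ is a voiced obstruent in word-final position, so it devoices to [t]. /tavbafafad/ → tavbafafat.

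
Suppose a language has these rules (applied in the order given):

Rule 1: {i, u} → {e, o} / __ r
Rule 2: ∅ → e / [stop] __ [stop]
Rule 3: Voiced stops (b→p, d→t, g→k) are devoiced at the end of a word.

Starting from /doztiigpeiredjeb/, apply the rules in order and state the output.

doztiigepeeredjep

Rule 1 (pre-rhotic lowering): /i/ is a high vowel immediately before /r/, so it lowers to [e]. /doztiigpeiredjeb/ → doztiigpeeredjeb.
Rule 2 (stop-cluster e-epenthesis): /g/ and /p/ form a stop–stop cluster, so [e] is inserted between them. /doztiigpeeredjeb/ → doztiigepeeredjeb.
Rule 3 (final devoicing): /b/ is a voiced stop in word-final position, so it devoices to [p]. /doztiigepeeredjeb/ → doztiigepeeredjep.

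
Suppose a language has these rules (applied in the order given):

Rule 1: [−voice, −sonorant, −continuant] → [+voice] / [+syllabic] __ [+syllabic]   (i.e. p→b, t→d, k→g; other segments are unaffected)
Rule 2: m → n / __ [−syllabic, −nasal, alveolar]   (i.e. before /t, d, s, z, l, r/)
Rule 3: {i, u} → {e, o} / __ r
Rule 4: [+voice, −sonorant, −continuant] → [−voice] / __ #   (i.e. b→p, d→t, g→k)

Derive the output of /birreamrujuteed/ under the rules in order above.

berreanrujudeet

Rule 1 (intervocalic voicing): /t/ is a voiceless stop between vowels /u/ and /e/, so it voices to [d]. /birreamrujuteed/ → birreamrujudeed.
Rule 2 (nasal place assimilation): /m/ precedes the alveolar consonant /r/, so it assimilates in place to [n]. /birreamrujudeed/ → birreanrujudeed.
Rule 3 (pre-rhotic lowering): /i/ is a high vowel immediately before /r/, so it lowers to [e]. /birreanrujudeed/ → berreanrujudeed.
Rule 4 (final devoicing): /d/ is a voiced stop in word-final position, so it devoices to [t]. /berreanrujudeed/ → berreanrujudeet.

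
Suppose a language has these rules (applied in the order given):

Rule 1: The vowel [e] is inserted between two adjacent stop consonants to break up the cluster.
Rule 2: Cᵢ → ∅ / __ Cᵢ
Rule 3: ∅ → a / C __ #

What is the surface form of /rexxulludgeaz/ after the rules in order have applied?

rexuludegeaza

Rule 1 (stop-cluster e-epenthesis): /d/ and /g/ form a stop–stop cluster, so [e] is inserted between them. /rexxulludgeaz/ → rexxulludegeaz.
Rule 2 (degemination): /xx/ is a geminate; the first /x/ deletes. /ll/ is a geminate; the first /l/ deletes. /rexxulludegeaz/ → rexuludegeaz.
Rule 3 (final a-epenthesis): the form ends in the consonant /z/, so [a] is inserted word-finally. /rexuludegeaz/ → rexuludegeaza.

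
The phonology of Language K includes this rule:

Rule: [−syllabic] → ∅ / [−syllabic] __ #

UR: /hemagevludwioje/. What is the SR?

No segment of /hemagevludwioje/ meets the structural description of the rule, so the form surfaces unchanged.

hemagevludwioje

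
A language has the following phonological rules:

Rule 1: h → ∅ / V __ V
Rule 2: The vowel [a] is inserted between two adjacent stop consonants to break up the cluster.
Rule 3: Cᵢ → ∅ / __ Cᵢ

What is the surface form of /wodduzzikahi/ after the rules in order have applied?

wodaduzikai

Rule 1 (intervocalic h-deletion): /h/ occurs between vowels /a/ and /i/, so it deletes. /wodduzzikahi/ → wodduzzikai.
Rule 2 (stop-cluster a-epenthesis): /d/ and /d/ form a stop–stop cluster, so [a] is inserted between them. /wodduzzikai/ → wodaduzzikai.
Rule 3 (degemination): /zz/ is a geminate; the first /z/ deletes. /wodaduzzikai/ → wodaduzikai.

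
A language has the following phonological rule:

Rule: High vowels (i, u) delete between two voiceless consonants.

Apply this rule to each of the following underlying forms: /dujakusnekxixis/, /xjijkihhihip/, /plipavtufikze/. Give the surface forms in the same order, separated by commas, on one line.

/dujakusnekxixis/: /u/ is a high vowel flanked by voiceless consonants /k/ and /s/, so it deletes. /i/ is a high vowel flanked by voiceless consonants /x/ and /x/, so it deletes. /i/ is a high vowel flanked by voiceless consonants /x/ and /s/, so it deletes. → [dujaksnekxxs].
/xjijkihhihip/: /i/ is a high vowel flanked by voiceless consonants /k/ and /h/, so it deletes. /i/ is a high vowel flanked by voiceless consonants /h/ and /h/, so it deletes. /i/ is a high vowel flanked by voiceless consonants /h/ and /p/, so it deletes. → [xjijkhhhp].
/plipavtufikze/: /u/ is a high vowel flanked by voiceless consonants /t/ and /f/, so it deletes. /i/ is a high vowel flanked by voiceless consonants /f/ and /k/, so it deletes. → [plipavtfkze].

dujaksnekxxs, xjijkhhhp, plipavtfkze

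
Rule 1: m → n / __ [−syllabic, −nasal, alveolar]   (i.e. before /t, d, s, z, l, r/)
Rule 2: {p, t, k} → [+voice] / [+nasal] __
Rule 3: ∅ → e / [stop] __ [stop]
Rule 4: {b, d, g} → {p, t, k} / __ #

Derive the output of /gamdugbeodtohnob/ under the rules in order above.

gandugebeodetohnop

Rule 1 (nasal place assimilation): /m/ precedes the alveolar consonant /d/, so it assimilates in place to [n]. /gamdugbeodtohnob/ → gandugbeodtohnob.
Rule 2 (post-nasal voicing): no segment meets the environment; /gandugbeodtohnob/ is unchanged.
Rule 3 (stop-cluster e-epenthesis): /g/ and /b/ form a stop–stop cluster, so [e] is inserted between them. /d/ and /t/ form a stop–stop cluster, so [e] is inserted between them. /gandugbeodtohnob/ → gandugebeodetohnob.
Rule 4 (final devoicing): /b/ is a voiced stop in word-final position, so it devoices to [p]. /gandugebeodetohnob/ → gandugebeodetohnop.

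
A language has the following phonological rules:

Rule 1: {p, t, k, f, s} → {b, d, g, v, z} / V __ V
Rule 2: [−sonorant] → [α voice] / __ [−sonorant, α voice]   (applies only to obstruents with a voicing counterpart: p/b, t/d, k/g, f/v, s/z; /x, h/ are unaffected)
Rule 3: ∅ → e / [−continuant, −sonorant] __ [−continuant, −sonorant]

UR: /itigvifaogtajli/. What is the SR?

Rule 1 (intervocalic voicing): /t/ is a voiceless obstruent between vowels /i/ and /i/, so it voices to [d]. /f/ is a voiceless obstruent between vowels /i/ and /a/, so it voices to [v]. /itigvifaogtajli/ → idigvivaogtajli.
Rule 2 (regressive voicing assimilation): /g/ precedes the voiceless obstruent /t/, so it devoices to [k] by assimilation. /idigvivaogtajli/ → idigvivaoktajli.
Rule 3 (stop-cluster e-epenthesis): /k/ and /t/ form a stop–stop cluster, so [e] is inserted between them. /idigvivaoktajli/ → idigvivaoketajli.

idigvivaoketajli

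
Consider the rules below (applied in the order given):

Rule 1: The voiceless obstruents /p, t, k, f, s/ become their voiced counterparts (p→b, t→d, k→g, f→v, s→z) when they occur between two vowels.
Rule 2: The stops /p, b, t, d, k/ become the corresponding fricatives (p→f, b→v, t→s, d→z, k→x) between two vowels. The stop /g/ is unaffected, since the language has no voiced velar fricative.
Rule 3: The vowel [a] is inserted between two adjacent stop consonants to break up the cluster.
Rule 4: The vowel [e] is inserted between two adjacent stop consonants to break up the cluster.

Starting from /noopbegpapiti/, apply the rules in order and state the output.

noopabegapavizi

Rule 1 (intervocalic voicing): /p/ is a voiceless obstruent between vowels /a/ and /i/, so it voices to [b]. /t/ is a voiceless obstruent between vowels /i/ and /i/, so it voices to [d]. /noopbegpapiti/ → noopbegpabidi.
Rule 2 (intervocalic spirantization): /b/ is a stop between vowels /a/ and /i/, so it spirantizes to the fricative [v]. /d/ is a stop between vowels /i/ and /i/, so it spirantizes to the fricative [z]. /noopbegpabidi/ → noopbegpavizi.
Rule 3 (stop-cluster a-epenthesis): /p/ and /b/ form a stop–stop cluster, so [a] is inserted between them. /g/ and /p/ form a stop–stop cluster, so [a] is inserted between them. /noopbegpavizi/ → noopabegapavizi.
Rule 4 (stop-cluster e-epenthesis): no segment meets the environment; /noopabegapavizi/ is unchanged.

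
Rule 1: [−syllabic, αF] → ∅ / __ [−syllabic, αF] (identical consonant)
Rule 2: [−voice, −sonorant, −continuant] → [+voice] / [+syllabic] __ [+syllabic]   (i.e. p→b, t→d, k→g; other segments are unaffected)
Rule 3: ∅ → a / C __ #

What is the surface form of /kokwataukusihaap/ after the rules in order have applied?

kokwadaugusihaapa

Rule 1 (degemination): no segment meets the environment; /kokwataukusihaap/ is unchanged.
Rule 2 (intervocalic voicing): /t/ is a voiceless stop between vowels /a/ and /a/, so it voices to [d]. /k/ is a voiceless stop between vowels /u/ and /u/, so it voices to [g]. /kokwataukusihaap/ → kokwadaugusihaap.
Rule 3 (final a-epenthesis): the form ends in the consonant /p/, so [a] is inserted word-finally. /kokwadaugusihaap/ → kokwadaugusihaapa.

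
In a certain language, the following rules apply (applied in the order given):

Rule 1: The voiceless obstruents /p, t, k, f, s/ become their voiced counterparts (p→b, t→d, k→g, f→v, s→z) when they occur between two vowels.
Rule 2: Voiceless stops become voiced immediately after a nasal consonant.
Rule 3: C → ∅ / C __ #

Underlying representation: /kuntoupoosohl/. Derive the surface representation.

Rule 1 (intervocalic voicing): /p/ is a voiceless obstruent between vowels /u/ and /o/, so it voices to [b]. /s/ is a voiceless obstruent between vowels /o/ and /o/, so it voices to [z]. /kuntoupoosohl/ → kuntouboozohl.
Rule 2 (post-nasal voicing): /t/ is a voiceless stop immediately after the nasal /n/, so it voices to [d]. /kuntouboozohl/ → kundouboozohl.
Rule 3 (final cluster simplification): /l/ is the second consonant of a word-final cluster /hl/, so it deletes. /kundouboozohl/ → kundouboozoh.

kundouboozoh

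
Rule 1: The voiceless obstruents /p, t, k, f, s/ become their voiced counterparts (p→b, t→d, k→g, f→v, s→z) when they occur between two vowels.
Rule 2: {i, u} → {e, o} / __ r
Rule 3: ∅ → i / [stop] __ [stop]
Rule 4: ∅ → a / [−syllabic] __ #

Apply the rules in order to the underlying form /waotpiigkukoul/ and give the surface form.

Rule 1 (intervocalic voicing): /k/ is a voiceless obstruent between vowels /u/ and /o/, so it voices to [g]. /waotpiigkukoul/ → waotpiigkugoul.
Rule 2 (pre-rhotic lowering): no segment meets the environment; /waotpiigkugoul/ is unchanged.
Rule 3 (stop-cluster i-epenthesis): /t/ and /p/ form a stop–stop cluster, so [i] is inserted between them. /g/ and /k/ form a stop–stop cluster, so [i] is inserted between them. /waotpiigkugoul/ → waotipiigikugoul.
Rule 4 (final a-epenthesis): the form ends in the consonant /l/, so [a] is inserted word-finally. /waotipiigikugoul/ → waotipiigikugoula.

waotipiigikugoula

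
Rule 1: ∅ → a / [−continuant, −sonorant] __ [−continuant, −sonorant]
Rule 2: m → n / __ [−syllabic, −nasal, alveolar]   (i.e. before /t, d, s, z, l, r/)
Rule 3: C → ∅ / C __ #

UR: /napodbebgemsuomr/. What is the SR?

napodabebagensuon

Rule 1 (stop-cluster a-epenthesis): /d/ and /b/ form a stop–stop cluster, so [a] is inserted between them. /b/ and /g/ form a stop–stop cluster, so [a] is inserted between them. /napodbebgemsuomr/ → napodabebagemsuomr.
Rule 2 (nasal place assimilation): /m/ precedes the alveolar consonant /s/, so it assimilates in place to [n]. /m/ precedes the alveolar consonant /r/, so it assimilates in place to [n]. /napodabebagemsuomr/ → napodabebagensuonr.
Rule 3 (final cluster simplification): /r/ is the second consonant of a word-final cluster /nr/, so it deletes. /napodabebagensuonr/ → napodabebagensuon.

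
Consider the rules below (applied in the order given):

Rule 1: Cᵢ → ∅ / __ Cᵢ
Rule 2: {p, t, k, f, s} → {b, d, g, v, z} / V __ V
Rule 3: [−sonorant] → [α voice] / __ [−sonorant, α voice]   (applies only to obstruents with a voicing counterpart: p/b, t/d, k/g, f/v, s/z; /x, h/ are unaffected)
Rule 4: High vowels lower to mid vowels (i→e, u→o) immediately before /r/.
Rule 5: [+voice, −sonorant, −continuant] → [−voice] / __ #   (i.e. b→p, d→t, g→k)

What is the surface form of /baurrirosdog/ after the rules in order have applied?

Rule 1 (degemination): /rr/ is a geminate; the first /r/ deletes. /baurrirosdog/ → baurirosdog.
Rule 2 (intervocalic voicing): no segment meets the environment; /baurirosdog/ is unchanged.
Rule 3 (regressive voicing assimilation): /s/ precedes the voiced obstruent /d/, so it voices to [z] by assimilation. /baurirosdog/ → baurirozdog.
Rule 4 (pre-rhotic lowering): /u/ is a high vowel immediately before /r/, so it lowers to [o]. /i/ is a high vowel immediately before /r/, so it lowers to [e]. /baurirozdog/ → baorerozdog.
Rule 5 (final devoicing): /g/ is a voiced stop in word-final position, so it devoices to [k]. /baorerozdog/ → baorerozdok.

baorerozdok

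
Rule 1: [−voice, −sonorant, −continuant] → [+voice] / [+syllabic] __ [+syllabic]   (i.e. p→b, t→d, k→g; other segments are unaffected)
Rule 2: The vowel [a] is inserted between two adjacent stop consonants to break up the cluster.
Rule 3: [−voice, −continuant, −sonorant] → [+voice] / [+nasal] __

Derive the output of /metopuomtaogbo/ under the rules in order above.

medobuomdaogabo

Rule 1 (intervocalic voicing): /t/ is a voiceless stop between vowels /e/ and /o/, so it voices to [d]. /p/ is a voiceless stop between vowels /o/ and /u/, so it voices to [b]. /metopuomtaogbo/ → medobuomtaogbo.
Rule 2 (stop-cluster a-epenthesis): /g/ and /b/ form a stop–stop cluster, so [a] is inserted between them. /medobuomtaogbo/ → medobuomtaogabo.
Rule 3 (post-nasal voicing): /t/ is a voiceless stop immediately after the nasal /m/, so it voices to [d]. /medobuomtaogabo/ → medobuomdaogabo.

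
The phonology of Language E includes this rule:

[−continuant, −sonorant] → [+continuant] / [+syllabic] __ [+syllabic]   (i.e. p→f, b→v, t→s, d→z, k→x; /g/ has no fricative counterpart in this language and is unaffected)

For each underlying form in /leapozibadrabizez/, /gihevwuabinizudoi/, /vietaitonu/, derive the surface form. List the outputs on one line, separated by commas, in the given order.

/leapozibadrabizez/: /p/ is a stop between vowels /a/ and /o/, so it spirantizes to the fricative [f]. /b/ is a stop between vowels /i/ and /a/, so it spirantizes to the fricative [v]. /b/ is a stop between vowels /a/ and /i/, so it spirantizes to the fricative [v]. → [leafozivadravizez].
/gihevwuabinizudoi/: /b/ is a stop between vowels /a/ and /i/, so it spirantizes to the fricative [v]. /d/ is a stop between vowels /u/ and /o/, so it spirantizes to the fricative [z]. → [gihevwuavinizuzoi].
/vietaitonu/: /t/ is a stop between vowels /e/ and /a/, so it spirantizes to the fricative [s]. /t/ is a stop between vowels /i/ and /o/, so it spirantizes to the fricative [s]. → [viesaisonu].

leafozivadravizez, gihevwuavinizuzoi, viesaisonu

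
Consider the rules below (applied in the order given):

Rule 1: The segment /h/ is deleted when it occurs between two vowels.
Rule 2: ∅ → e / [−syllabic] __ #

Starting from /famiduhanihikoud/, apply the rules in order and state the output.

Rule 1 (intervocalic h-deletion): /h/ occurs between vowels /u/ and /a/, so it deletes. /h/ occurs between vowels /i/ and /i/, so it deletes. /famiduhanihikoud/ → famiduaniikoud.
Rule 2 (final e-epenthesis): the form ends in the consonant /d/, so [e] is inserted word-finally. /famiduaniikoud/ → famiduaniikoude.

famiduaniikoude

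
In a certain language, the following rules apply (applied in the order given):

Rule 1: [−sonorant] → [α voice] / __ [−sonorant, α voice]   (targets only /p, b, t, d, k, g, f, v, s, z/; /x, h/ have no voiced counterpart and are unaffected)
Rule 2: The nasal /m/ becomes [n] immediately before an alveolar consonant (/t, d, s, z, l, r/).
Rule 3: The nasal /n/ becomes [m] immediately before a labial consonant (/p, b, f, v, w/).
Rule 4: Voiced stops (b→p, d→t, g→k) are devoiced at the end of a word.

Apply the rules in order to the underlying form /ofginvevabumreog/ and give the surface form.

ovgimvevabunreok

Rule 1 (regressive voicing assimilation): /f/ precedes the voiced obstruent /g/, so it voices to [v] by assimilation. /ofginvevabumreog/ → ovginvevabumreog.
Rule 2 (nasal place assimilation): /m/ precedes the alveolar consonant /r/, so it assimilates in place to [n]. /ovginvevabumreog/ → ovginvevabunreog.
Rule 3 (nasal place assimilation): /n/ precedes the labial consonant /v/, so it assimilates in place to [m]. /ovginvevabunreog/ → ovgimvevabunreog.
Rule 4 (final devoicing): /g/ is a voiced stop in word-final position, so it devoices to [k]. /ovgimvevabunreog/ → ovgimvevabunreok.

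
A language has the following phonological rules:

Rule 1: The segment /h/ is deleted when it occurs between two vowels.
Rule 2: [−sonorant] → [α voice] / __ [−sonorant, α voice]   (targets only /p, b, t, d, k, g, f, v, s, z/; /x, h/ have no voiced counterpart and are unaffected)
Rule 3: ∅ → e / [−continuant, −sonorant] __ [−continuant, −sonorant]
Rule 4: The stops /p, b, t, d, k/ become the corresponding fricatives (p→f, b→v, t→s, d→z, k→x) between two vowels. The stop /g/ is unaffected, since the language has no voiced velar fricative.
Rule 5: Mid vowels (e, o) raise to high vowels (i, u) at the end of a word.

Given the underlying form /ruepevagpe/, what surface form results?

ruefevaxefi

Rule 1 (intervocalic h-deletion): no segment meets the environment; /ruepevagpe/ is unchanged.
Rule 2 (regressive voicing assimilation): /g/ precedes the voiceless obstruent /p/, so it devoices to [k] by assimilation. /ruepevagpe/ → ruepevakpe.
Rule 3 (stop-cluster e-epenthesis): /k/ and /p/ form a stop–stop cluster, so [e] is inserted between them. /ruepevakpe/ → ruepevakepe.
Rule 4 (intervocalic spirantization): /p/ is a stop between vowels /e/ and /e/, so it spirantizes to the fricative [f]. /k/ is a stop between vowels /a/ and /e/, so it spirantizes to the fricative [x]. /p/ is a stop between vowels /e/ and /e/, so it spirantizes to the fricative [f]. /ruepevakepe/ → ruefevaxefe.
Rule 5 (final vowel raising): /e/ is a mid vowel in word-final position, so it raises to [i]. /ruefevaxefe/ → ruefevaxefi.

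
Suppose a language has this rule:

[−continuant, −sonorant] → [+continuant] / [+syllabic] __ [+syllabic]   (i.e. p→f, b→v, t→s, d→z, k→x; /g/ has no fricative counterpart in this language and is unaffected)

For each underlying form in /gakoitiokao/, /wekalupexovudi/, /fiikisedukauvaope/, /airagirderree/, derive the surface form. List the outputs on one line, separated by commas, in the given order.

gaxoisioxao, wexalufexovuzi, fiixisezuxauvaofe, airagirderree

/gakoitiokao/: /k/ is a stop between vowels /a/ and /o/, so it spirantizes to the fricative [x]. /t/ is a stop between vowels /i/ and /i/, so it spirantizes to the fricative [s]. /k/ is a stop between vowels /o/ and /a/, so it spirantizes to the fricative [x]. → [gaxoisioxao].
/wekalupexovudi/: /k/ is a stop between vowels /e/ and /a/, so it spirantizes to the fricative [x]. /p/ is a stop between vowels /u/ and /e/, so it spirantizes to the fricative [f]. /d/ is a stop between vowels /u/ and /i/, so it spirantizes to the fricative [z]. → [wexalufexovuzi].
/fiikisedukauvaope/: /k/ is a stop between vowels /i/ and /i/, so it spirantizes to the fricative [x]. /d/ is a stop between vowels /e/ and /u/, so it spirantizes to the fricative [z]. /k/ is a stop between vowels /u/ and /a/, so it spirantizes to the fricative [x]. /p/ is a stop between vowels /o/ and /e/, so it spirantizes to the fricative [f]. → [fiixisezuxauvaofe].
/airagirderree/: the rule's environment is not met; surfaces unchanged as [airagirderree].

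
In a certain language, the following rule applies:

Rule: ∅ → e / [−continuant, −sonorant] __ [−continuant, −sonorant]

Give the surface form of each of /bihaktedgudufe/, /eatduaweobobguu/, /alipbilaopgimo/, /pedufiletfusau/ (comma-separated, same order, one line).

/bihaktedgudufe/: /k/ and /t/ form a stop–stop cluster, so [e] is inserted between them. /d/ and /g/ form a stop–stop cluster, so [e] is inserted between them. → [bihaketedegudufe].
/eatduaweobobguu/: /t/ and /d/ form a stop–stop cluster, so [e] is inserted between them. /b/ and /g/ form a stop–stop cluster, so [e] is inserted between them. → [eateduaweobobeguu].
/alipbilaopgimo/: /p/ and /b/ form a stop–stop cluster, so [e] is inserted between them. /p/ and /g/ form a stop–stop cluster, so [e] is inserted between them. → [alipebilaopegimo].
/pedufiletfusau/: the rule's environment is not met; surfaces unchanged as [pedufiletfusau].

bihaketedegudufe, eateduaweobobeguu, alipebilaopegimo, pedufiletfusau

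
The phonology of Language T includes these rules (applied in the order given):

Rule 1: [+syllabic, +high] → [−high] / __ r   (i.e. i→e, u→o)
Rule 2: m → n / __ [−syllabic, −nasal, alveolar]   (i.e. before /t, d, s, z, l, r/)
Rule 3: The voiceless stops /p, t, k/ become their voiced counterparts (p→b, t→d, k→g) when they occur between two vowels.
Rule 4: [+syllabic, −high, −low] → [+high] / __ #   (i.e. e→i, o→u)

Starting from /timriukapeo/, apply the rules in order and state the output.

Rule 1 (pre-rhotic lowering): no segment meets the environment; /timriukapeo/ is unchanged.
Rule 2 (nasal place assimilation): /m/ precedes the alveolar consonant /r/, so it assimilates in place to [n]. /timriukapeo/ → tinriukapeo.
Rule 3 (intervocalic voicing): /k/ is a voiceless stop between vowels /u/ and /a/, so it voices to [g]. /p/ is a voiceless stop between vowels /a/ and /e/, so it voices to [b]. /tinriukapeo/ → tinriugabeo.
Rule 4 (final vowel raising): /o/ is a mid vowel in word-final position, so it raises to [u]. /tinriugabeo/ → tinriugabeu.

tinriugabeu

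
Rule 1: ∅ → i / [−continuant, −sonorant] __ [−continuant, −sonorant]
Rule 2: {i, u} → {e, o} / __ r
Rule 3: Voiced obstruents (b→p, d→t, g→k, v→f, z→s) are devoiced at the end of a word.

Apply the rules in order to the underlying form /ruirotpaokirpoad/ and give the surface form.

Rule 1 (stop-cluster i-epenthesis): /t/ and /p/ form a stop–stop cluster, so [i] is inserted between them. /ruirotpaokirpoad/ → ruirotipaokirpoad.
Rule 2 (pre-rhotic lowering): /i/ is a high vowel immediately before /r/, so it lowers to [e]. /i/ is a high vowel immediately before /r/, so it lowers to [e]. /ruirotipaokirpoad/ → ruerotipaokerpoad.
Rule 3 (final devoicing): /d/ is a voiced obstruent in word-final position, so it devoices to [t]. /ruerotipaokerpoad/ → ruerotipaokerpoat.

ruerotipaokerpoat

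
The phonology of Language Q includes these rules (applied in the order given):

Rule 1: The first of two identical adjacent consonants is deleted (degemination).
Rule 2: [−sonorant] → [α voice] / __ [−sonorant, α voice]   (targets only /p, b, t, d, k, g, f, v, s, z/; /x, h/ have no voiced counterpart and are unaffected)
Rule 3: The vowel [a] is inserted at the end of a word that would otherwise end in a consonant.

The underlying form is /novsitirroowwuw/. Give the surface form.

nofsitiroowuwa

Rule 1 (degemination): /rr/ is a geminate; the first /r/ deletes. /ww/ is a geminate; the first /w/ deletes. /novsitirroowwuw/ → novsitiroowuw.
Rule 2 (regressive voicing assimilation): /v/ precedes the voiceless obstruent /s/, so it devoices to [f] by assimilation. /novsitiroowuw/ → nofsitiroowuw.
Rule 3 (final a-epenthesis): the form ends in the consonant /w/, so [a] is inserted word-finally. /nofsitiroowuw/ → nofsitiroowuwa.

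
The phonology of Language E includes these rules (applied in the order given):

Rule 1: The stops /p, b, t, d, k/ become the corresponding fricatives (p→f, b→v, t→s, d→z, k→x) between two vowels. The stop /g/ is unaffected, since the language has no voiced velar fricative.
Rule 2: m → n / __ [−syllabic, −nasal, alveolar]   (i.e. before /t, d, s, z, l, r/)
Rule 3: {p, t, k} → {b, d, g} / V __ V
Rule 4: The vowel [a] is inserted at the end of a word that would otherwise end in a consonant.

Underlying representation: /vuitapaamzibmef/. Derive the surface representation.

Rule 1 (intervocalic spirantization): /t/ is a stop between vowels /i/ and /a/, so it spirantizes to the fricative [s]. /p/ is a stop between vowels /a/ and /a/, so it spirantizes to the fricative [f]. /vuitapaamzibmef/ → vuisafaamzibmef.
Rule 2 (nasal place assimilation): /m/ precedes the alveolar consonant /z/, so it assimilates in place to [n]. /vuisafaamzibmef/ → vuisafaanzibmef.
Rule 3 (intervocalic voicing): no segment meets the environment; /vuisafaanzibmef/ is unchanged.
Rule 4 (final a-epenthesis): the form ends in the consonant /f/, so [a] is inserted word-finally. /vuisafaanzibmef/ → vuisafaanzibmefa.

vuisafaanzibmefa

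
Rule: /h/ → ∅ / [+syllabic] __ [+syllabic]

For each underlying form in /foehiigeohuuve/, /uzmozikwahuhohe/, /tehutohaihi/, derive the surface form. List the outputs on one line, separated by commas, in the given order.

/foehiigeohuuve/: /h/ occurs between vowels /e/ and /i/, so it deletes. /h/ occurs between vowels /o/ and /u/, so it deletes. → [foeiigeouuve].
/uzmozikwahuhohe/: /h/ occurs between vowels /a/ and /u/, so it deletes. /h/ occurs between vowels /u/ and /o/, so it deletes. /h/ occurs between vowels /o/ and /e/, so it deletes. → [uzmozikwauoe].
/tehutohaihi/: /h/ occurs between vowels /e/ and /u/, so it deletes. /h/ occurs between vowels /o/ and /a/, so it deletes. /h/ occurs between vowels /i/ and /i/, so it deletes. → [teutoaii].

foeiigeouuve, uzmozikwauoe, teutoaii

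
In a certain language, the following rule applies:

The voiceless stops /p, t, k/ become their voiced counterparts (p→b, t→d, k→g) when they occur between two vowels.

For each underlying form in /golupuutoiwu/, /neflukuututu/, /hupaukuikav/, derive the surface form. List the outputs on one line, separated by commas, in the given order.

/golupuutoiwu/: /p/ is a voiceless stop between vowels /u/ and /u/, so it voices to [b]. /t/ is a voiceless stop between vowels /u/ and /o/, so it voices to [d]. → [golubuudoiwu].
/neflukuututu/: /k/ is a voiceless stop between vowels /u/ and /u/, so it voices to [g]. /t/ is a voiceless stop between vowels /u/ and /u/, so it voices to [d]. /t/ is a voiceless stop between vowels /u/ and /u/, so it voices to [d]. → [nefluguududu].
/hupaukuikav/: /p/ is a voiceless stop between vowels /u/ and /a/, so it voices to [b]. /k/ is a voiceless stop between vowels /u/ and /u/, so it voices to [g]. /k/ is a voiceless stop between vowels /i/ and /a/, so it voices to [g]. → [hubauguigav].

golubuudoiwu, nefluguududu, hubauguigav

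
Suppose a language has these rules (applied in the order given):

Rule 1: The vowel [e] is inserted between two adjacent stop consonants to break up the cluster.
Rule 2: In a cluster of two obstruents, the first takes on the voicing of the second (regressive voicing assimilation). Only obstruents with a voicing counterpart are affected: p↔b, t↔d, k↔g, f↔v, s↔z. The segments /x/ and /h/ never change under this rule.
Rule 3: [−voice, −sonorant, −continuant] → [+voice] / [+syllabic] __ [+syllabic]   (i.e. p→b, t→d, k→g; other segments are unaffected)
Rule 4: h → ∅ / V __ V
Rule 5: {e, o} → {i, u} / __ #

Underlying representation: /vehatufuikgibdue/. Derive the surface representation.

Rule 1 (stop-cluster e-epenthesis): /k/ and /g/ form a stop–stop cluster, so [e] is inserted between them. /b/ and /d/ form a stop–stop cluster, so [e] is inserted between them. /vehatufuikgibdue/ → vehatufuikegibedue.
Rule 2 (regressive voicing assimilation): no segment meets the environment; /vehatufuikegibedue/ is unchanged.
Rule 3 (intervocalic voicing): /t/ is a voiceless stop between vowels /a/ and /u/, so it voices to [d]. /k/ is a voiceless stop between vowels /i/ and /e/, so it voices to [g]. /vehatufuikegibedue/ → vehadufuigegibedue.
Rule 4 (intervocalic h-deletion): /h/ occurs between vowels /e/ and /a/, so it deletes. /vehadufuigegibedue/ → veadufuigegibedue.
Rule 5 (final vowel raising): /e/ is a mid vowel in word-final position, so it raises to [i]. /veadufuigegibedue/ → veadufuigegibedui.

veadufuigegibedui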